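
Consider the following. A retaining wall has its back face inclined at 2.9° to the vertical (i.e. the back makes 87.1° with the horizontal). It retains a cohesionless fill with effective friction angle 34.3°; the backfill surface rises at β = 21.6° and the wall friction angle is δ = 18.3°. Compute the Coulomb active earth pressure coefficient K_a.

0.375

K_a = sin²(α+φ) / [sin²α · sin(α−δ) · (1 + √{sin(φ+δ)sin(φ−β) / (sin(α−δ)sin(α+β))})²].
With α = 87.1°, φ = 34.3°, δ = 18.3°, β = 21.6°: K_a = 0.3754.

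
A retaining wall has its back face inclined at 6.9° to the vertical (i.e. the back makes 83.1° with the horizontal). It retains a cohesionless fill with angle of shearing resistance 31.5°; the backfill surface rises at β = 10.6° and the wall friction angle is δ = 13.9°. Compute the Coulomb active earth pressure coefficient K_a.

K_a = sin²(α+φ) / [sin²α · sin(α−δ) · (1 + √{sin(φ+δ)sin(φ−β) / (sin(α−δ)sin(α+β))})²].
With α = 83.1°, φ = 31.5°, δ = 13.9°, β = 10.6°: K_a = 0.3875.

0.387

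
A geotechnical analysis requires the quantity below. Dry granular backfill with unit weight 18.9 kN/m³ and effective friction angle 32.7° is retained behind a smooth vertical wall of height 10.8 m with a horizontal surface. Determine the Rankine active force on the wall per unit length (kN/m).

K_a = tan²(45° − φ/2) = 0.2985.
P_a = ½ K_a γ H² = 0.5 × 0.2985 × 18.9 × 10.8² = 329.0 kN/m.

329 kN/m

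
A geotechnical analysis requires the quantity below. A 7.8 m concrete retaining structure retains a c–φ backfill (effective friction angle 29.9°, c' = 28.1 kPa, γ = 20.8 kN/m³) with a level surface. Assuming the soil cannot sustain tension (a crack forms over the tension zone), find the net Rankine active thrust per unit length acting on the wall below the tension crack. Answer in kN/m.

34.1 kN/m

K_a = 0.3347; √K_a = 0.5785.
Tension-crack depth z_c = 2c/(γ√K_a) = 2×28.1/(20.8×0.5785) = 4.670 m.
σ_a at base = K_a γ H − 2c√K_a = 0.3347×20.8×7.8 − 2×28.1×0.5785 = 21.79 kPa.
P_a = ½ × 21.79 × (H − z_c) = 0.5×21.79×3.130 = 34.09 kN/m.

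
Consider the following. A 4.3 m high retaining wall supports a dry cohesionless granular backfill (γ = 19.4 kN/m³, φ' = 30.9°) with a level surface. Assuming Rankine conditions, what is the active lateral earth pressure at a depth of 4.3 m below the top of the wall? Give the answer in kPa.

K_a = (1 − sin φ)/(1 + sin φ) = 0.3214.
σ_h = K_a γ z = 0.3214 × 19.4 × 4.3 = 26.81 kPa.

26.8 kPa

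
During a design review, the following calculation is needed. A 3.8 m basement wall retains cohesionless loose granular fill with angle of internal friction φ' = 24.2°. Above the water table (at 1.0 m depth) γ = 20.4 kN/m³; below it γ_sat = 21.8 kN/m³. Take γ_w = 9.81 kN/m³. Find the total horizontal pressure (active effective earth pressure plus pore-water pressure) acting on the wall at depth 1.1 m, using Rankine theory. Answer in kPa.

10.0 kPa

K_a = (1 − sin φ)/(1 + sin φ) = 0.4185.
γ' = 21.8 − 9.81 = 11.99 kN/m³.
Effective vertical stress at 1.1 m: σ'_v = 20.4×1.0 + 11.99×0.100 = 21.60 kPa.
σ'_h = K_a σ'_v = 0.4185 × 21.60 = 9.040 kPa; u = γ_w × 0.100 = 0.9810 kPa.
Total σ_h = 9.040 + 0.9810 = 10.02 kPa.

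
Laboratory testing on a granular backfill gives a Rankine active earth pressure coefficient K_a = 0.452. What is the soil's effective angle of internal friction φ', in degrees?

22.2°

K_a = tan²(45° − φ/2) ⇒ 45° − φ/2 = arctan(√0.452) = 33.91°.
φ = 2(45° − 33.91°) = 22.17°.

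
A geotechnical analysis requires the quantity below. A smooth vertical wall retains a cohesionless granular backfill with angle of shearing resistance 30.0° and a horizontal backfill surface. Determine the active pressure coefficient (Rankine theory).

0.333

K_a = (1 − sin φ)/(1 + sin φ) = (1 − sin 30.0°)/(1 + sin 30.0°) = 0.3333.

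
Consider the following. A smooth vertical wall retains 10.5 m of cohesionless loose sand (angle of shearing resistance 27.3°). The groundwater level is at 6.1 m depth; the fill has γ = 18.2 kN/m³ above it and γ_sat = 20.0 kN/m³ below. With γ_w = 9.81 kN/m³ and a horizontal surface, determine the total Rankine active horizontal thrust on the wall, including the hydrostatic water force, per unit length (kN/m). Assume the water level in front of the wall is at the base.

439 kN/m

K_a = tan²(45° − φ/2) = 0.3711.
γ' = 20.0 − 9.81 = 10.19 kN/m³. Depth below WT = 4.4 m.
σ'_h at WT = K_a γ d_w = 41.20 kPa; at base = 41.20 + K_a γ' × 4.4 = 57.84 kPa.
P₁ (0–6.1 m) = ½×41.20×6.1 = 125.7. P₂ (6.1–10.5 m) = ½(41.20+57.84)×4.4 = 217.9.
P_w = ½ γ_w h₂² = 0.5×9.81×4.4² = 94.96. Total = 125.7+217.9+94.96 = 438.5 kN/m.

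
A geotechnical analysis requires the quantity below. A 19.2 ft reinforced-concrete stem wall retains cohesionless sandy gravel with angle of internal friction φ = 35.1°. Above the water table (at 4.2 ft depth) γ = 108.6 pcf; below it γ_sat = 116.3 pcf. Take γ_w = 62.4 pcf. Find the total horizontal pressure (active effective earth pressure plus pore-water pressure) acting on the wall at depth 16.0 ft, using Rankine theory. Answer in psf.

K_a = (1 − sin φ)/(1 + sin φ) = 0.2698.
γ' = 116.3 − 62.4 = 53.90 pcf.
Effective vertical stress at 16.0 ft: σ'_v = 108.6×4.2 + 53.90×11.8 = 1092 psf.
σ'_h = K_a σ'_v = 0.2698 × 1092 = 294.7 psf; u = γ_w × 11.8 = 736.3 psf.
Total σ_h = 294.7 + 736.3 = 1031 psf.

1030 psf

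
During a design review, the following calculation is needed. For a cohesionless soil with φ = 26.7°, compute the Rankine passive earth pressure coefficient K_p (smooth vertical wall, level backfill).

K_p = (1 + sin φ)/(1 − sin φ) = tan²(45° + 26.7°/2) = 2.632.

2.63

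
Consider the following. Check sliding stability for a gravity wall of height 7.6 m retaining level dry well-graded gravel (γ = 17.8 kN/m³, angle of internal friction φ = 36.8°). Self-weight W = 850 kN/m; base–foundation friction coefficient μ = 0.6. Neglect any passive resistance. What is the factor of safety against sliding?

3.96

K_a = tan²(45° − 36.8°/2) = 0.2508.
P_a = ½K_aγH² = 0.5×0.2508×17.8×7.6² = 128.9 kN/m, acting at H/3 = 2.533 m above the base.
FS_sliding = μW / P_a = 0.6×850 / 128.9 = 3.956.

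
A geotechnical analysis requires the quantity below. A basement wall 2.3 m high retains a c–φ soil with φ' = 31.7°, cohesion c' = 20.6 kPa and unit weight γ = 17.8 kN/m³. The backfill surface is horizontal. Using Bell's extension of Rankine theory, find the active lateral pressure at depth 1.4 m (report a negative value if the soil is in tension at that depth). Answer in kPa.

-15.2 kPa

K_a = (1 − sin φ)/(1 + sin φ) = 0.3111.
σ_a = K_a γ z − 2c√K_a = 0.3111×17.8×1.4 − 2×20.6×0.5577 = -15.23 kPa.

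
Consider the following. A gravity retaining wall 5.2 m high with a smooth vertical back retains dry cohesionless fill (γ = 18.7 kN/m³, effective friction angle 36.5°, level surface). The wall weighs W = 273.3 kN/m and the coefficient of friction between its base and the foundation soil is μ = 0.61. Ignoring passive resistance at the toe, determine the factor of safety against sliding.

2.60

K_a = tan²(45° − 36.5°/2) = 0.2541.
P_a = ½K_aγH² = 0.5×0.2541×18.7×5.2² = 64.23 kN/m, acting at H/3 = 1.733 m above the base.
FS_sliding = μW / P_a = 0.61×273.3 / 64.23 = 2.595.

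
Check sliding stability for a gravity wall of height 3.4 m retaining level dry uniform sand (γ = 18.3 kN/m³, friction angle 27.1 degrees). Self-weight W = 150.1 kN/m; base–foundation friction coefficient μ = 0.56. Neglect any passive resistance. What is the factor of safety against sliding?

2.12

K_a = tan²(45° − 27.1°/2) = 0.3741.
P_a = ½K_aγH² = 0.5×0.3741×18.3×3.4² = 39.57 kN/m, acting at H/3 = 1.133 m above the base.
FS_sliding = μW / P_a = 0.56×150.1 / 39.57 = 2.124.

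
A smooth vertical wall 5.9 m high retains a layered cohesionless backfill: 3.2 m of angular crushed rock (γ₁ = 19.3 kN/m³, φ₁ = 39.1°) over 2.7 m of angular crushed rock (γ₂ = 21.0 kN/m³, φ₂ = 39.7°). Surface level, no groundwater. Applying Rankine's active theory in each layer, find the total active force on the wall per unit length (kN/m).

76.0 kN/m

K_a1 = tan²(45°−39.1°/2) = 0.2265; K_a2 = tan²(45°−39.7°/2) = 0.2204.
Layer 1: σ at base = K_a1 γ₁ h₁ = 13.99 kPa; P₁ = ½×13.99×3.2 = 22.38.
Layer 2: σ_v at top = γ₁h₁ = 61.76; σ_h top = K_a2×61.76 = 13.61; σ_h base = K_a2×(61.76+21.0×2.7) = 26.11.
P₂ = ½(13.61+26.11)×2.7 = 53.63. Total P_a = 22.38+53.63 = 76.01 kN/m.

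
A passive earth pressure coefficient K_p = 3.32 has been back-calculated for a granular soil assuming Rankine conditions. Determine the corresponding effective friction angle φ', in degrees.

32.5°

K_p = (1+sin φ)/(1−sin φ) ⇒ sin φ = (K_p − 1)/(K_p + 1) = 0.5370.
φ = arcsin(0.5370) = 32.48°.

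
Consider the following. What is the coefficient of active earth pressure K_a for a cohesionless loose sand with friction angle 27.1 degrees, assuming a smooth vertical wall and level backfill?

K_a = (1 − sin φ)/(1 + sin φ) = (1 − sin 27.1°)/(1 + sin 27.1°) = 0.3741.

0.374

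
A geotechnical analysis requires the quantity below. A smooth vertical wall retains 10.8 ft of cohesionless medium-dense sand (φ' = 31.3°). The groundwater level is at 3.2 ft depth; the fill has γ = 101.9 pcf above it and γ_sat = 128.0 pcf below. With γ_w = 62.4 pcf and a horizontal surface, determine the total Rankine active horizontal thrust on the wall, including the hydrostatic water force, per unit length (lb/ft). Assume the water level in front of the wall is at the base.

3350 lb/ft

K_a = tan²(45° − φ/2) = 0.3162.
γ' = 128.0 − 62.4 = 65.60 pcf. Depth below WT = 7.6 ft.
σ'_h at WT = K_a γ d_w = 103.1 psf; at base = 103.1 + K_a γ' × 7.6 = 260.8 psf.
P₁ (0–3.2 ft) = ½×103.1×3.2 = 165.0. P₂ (3.2–10.8 ft) = ½(103.1+260.8)×7.6 = 1383.
P_w = ½ γ_w h₂² = 0.5×62.4×7.6² = 1802. Total = 165.0+1383+1802 = 3350 lb/ft.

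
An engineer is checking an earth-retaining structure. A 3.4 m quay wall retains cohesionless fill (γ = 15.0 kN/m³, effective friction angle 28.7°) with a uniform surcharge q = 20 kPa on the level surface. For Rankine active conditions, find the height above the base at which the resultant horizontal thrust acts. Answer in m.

1.38 m

K_a = 0.3511.
Triangular part P₁ = ½K_aγH² = 30.44 at H/3 = 1.133 m; rectangular part P₂ = K_a q H = 23.88 at H/2 = 1.700 m.
ȳ = (P₁·1.133 + P₂·1.700)/(P₁+P₂) = 1.382 m.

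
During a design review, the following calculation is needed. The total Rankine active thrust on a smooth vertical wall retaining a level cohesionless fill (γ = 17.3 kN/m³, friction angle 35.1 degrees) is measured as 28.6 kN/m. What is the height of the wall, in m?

K_a = 0.2698. P_a = ½ K_a γ H² ⇒ H = √(2P_a/(K_a γ)).
H = √(2×28.6/(0.2698×17.3)) = 3.500 m.

3.50 m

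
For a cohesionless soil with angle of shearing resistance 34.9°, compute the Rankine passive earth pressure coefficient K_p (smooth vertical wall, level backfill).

3.67

K_p = (1 + sin φ)/(1 − sin φ) = tan²(45° + 34.9°/2) = 3.674.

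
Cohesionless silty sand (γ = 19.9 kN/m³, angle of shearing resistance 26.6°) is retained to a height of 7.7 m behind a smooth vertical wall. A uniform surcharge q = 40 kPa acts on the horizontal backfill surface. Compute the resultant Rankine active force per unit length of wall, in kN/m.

K_a = tan²(45° − φ/2) = 0.3814.
Soil triangle: ½ K_a γ H² = 0.5×0.3814×19.9×7.7² = 225.0 kN/m.
Surcharge rectangle: K_a q H = 0.3814×40×7.7 = 117.5 kN/m.
Total = 225.0 + 117.5 = 342.5 kN/m.

343 kN/m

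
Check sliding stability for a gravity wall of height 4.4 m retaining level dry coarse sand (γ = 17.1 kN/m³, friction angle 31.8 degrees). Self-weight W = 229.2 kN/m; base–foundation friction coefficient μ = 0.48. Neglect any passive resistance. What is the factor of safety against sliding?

2.15

K_a = tan²(45° − 31.8°/2) = 0.3098.
P_a = ½K_aγH² = 0.5×0.3098×17.1×4.4² = 51.28 kN/m, acting at H/3 = 1.467 m above the base.
FS_sliding = μW / P_a = 0.48×229.2 / 51.28 = 2.145.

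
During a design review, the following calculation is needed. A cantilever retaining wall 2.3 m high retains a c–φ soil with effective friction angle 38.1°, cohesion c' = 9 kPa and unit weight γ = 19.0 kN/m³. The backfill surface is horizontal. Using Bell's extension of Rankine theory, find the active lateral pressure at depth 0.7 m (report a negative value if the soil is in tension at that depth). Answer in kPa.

K_a = (1 − sin φ)/(1 + sin φ) = 0.2368.
σ_a = K_a γ z − 2c√K_a = 0.2368×19.0×0.7 − 2×9×0.4867 = -5.610 kPa.

-5.61 kPa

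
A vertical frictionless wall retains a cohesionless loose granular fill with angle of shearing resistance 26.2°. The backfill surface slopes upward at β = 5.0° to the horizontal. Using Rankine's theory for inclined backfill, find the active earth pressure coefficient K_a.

0.393

K_a = cos β · (cos β − √(cos²β − cos²φ)) / (cos β + √(cos²β − cos²φ)).
cos β = 0.9962, cos φ = 0.8973, √(cos²β − cos²φ) = 0.4328.
K_a = 0.9962 × (0.9962 − 0.4328)/(0.9962 + 0.4328) = 0.3927.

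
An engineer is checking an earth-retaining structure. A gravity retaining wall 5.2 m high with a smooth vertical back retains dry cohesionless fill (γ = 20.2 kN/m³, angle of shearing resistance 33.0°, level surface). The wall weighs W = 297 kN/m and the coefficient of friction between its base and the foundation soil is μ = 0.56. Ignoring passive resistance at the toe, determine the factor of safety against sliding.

2.07

K_a = tan²(45° − 33.0°/2) = 0.2948.
P_a = ½K_aγH² = 0.5×0.2948×20.2×5.2² = 80.51 kN/m, acting at H/3 = 1.733 m above the base.
FS_sliding = μW / P_a = 0.56×297 / 80.51 = 2.066.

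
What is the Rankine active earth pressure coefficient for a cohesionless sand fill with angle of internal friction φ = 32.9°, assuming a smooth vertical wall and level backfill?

0.296

K_a = tan²(45° − φ/2) = tan²(28.55°) = 0.2960.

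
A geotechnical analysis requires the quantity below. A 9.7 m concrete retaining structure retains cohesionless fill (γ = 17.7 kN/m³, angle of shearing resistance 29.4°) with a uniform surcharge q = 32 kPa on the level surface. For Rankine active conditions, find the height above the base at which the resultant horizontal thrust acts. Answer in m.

3.67 m

K_a = 0.3415.
Triangular part P₁ = ½K_aγH² = 284.3 at H/3 = 3.233 m; rectangular part P₂ = K_a q H = 106.0 at H/2 = 4.850 m.
ȳ = (P₁·3.233 + P₂·4.850)/(P₁+P₂) = 3.672 m.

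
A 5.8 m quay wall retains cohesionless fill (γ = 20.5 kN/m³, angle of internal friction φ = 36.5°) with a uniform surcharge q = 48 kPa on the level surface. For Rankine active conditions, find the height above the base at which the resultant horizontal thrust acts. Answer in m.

K_a = 0.2541.
Triangular part P₁ = ½K_aγH² = 87.60 at H/3 = 1.933 m; rectangular part P₂ = K_a q H = 70.73 at H/2 = 2.900 m.
ȳ = (P₁·1.933 + P₂·2.900)/(P₁+P₂) = 2.365 m.

2.37 m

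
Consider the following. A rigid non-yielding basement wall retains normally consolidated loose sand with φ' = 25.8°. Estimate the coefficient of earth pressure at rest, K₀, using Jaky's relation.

K₀ = 1 − sin φ' = 1 − sin 25.8° = 0.5648.

0.565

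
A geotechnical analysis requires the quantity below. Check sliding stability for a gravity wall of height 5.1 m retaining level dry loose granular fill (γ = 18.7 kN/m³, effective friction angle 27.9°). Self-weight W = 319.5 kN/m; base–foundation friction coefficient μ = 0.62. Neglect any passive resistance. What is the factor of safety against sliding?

K_a = tan²(45° − 27.9°/2) = 0.3625.
P_a = ½K_aγH² = 0.5×0.3625×18.7×5.1² = 88.15 kN/m, acting at H/3 = 1.700 m above the base.
FS_sliding = μW / P_a = 0.62×319.5 / 88.15 = 2.247.

2.25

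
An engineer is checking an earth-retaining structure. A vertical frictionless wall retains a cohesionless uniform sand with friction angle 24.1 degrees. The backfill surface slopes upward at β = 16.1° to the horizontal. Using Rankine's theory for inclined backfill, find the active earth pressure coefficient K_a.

0.504

K_a = cos β · (cos β − √(cos²β − cos²φ)) / (cos β + √(cos²β − cos²φ)).
cos β = 0.9608, cos φ = 0.9128, √(cos²β − cos²φ) = 0.2997.
K_a = 0.9608 × (0.9608 − 0.2997)/(0.9608 + 0.2997) = 0.5039.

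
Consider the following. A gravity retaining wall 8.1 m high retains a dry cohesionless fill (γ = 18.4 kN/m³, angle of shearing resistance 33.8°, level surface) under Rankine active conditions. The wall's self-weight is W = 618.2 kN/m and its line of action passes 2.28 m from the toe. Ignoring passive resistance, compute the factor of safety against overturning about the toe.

K_a = tan²(45° − 33.8°/2) = 0.2851.
P_a = ½K_aγH² = 0.5×0.2851×18.4×8.1² = 172.1 kN/m, acting at H/3 = 2.700 m above the base.
Overturning moment M_o = P_a × H/3 = 172.1 × 2.700 = 464.6.
Resisting moment M_r = W × 2.28 = 618.2 × 2.28 = 1409.
FS_overturning = M_r/M_o = 1409/464.6 = 3.033.

3.03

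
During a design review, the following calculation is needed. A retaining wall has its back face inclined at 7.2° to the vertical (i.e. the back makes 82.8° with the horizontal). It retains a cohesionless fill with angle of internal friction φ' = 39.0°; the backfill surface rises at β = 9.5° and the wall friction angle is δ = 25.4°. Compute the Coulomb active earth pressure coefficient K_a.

0.292

K_a = sin²(α+φ) / [sin²α · sin(α−δ) · (1 + √{sin(φ+δ)sin(φ−β) / (sin(α−δ)sin(α+β))})²].
With α = 82.8°, φ = 39.0°, δ = 25.4°, β = 9.5°: K_a = 0.2923.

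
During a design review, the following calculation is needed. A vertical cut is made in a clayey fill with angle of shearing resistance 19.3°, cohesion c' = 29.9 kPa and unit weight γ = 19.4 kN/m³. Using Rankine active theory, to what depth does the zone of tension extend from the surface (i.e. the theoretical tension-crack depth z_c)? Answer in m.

4.35 m

K_a = tan²(45° − 19.3°/2) = 0.5032; √K_a = 0.7094.
The active pressure is zero where K_a γ z = 2c√K_a, so z_c = 2c/(γ√K_a) = 2×29.9/(19.4×0.7094) = 4.345 m.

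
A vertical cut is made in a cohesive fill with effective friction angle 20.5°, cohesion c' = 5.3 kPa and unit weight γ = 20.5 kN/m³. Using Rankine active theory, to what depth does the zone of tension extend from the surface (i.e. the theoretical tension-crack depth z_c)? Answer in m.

K_a = tan²(45° − 20.5°/2) = 0.4813; √K_a = 0.6937.
The active pressure is zero where K_a γ z = 2c√K_a, so z_c = 2c/(γ√K_a) = 2×5.3/(20.5×0.6937) = 0.7454 m.

0.745 m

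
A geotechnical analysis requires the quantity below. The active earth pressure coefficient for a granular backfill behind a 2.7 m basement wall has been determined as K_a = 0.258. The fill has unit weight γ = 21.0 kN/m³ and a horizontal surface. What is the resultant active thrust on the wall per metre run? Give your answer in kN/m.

P = ½ K_a γ H² = 0.5 × 0.258 × 21.0 × 2.7² = 19.75 kN/m.

19.7 kN/m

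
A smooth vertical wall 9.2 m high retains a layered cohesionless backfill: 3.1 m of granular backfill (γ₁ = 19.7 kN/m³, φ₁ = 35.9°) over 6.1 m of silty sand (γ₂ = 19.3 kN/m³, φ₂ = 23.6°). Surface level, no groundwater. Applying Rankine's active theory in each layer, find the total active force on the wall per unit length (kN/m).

338 kN/m

K_a1 = tan²(45°−35.9°/2) = 0.2607; K_a2 = tan²(45°−23.6°/2) = 0.4282.
Layer 1: σ at base = K_a1 γ₁ h₁ = 15.92 kPa; P₁ = ½×15.92×3.1 = 24.68.
Layer 2: σ_v at top = γ₁h₁ = 61.07; σ_h top = K_a2×61.07 = 26.15; σ_h base = K_a2×(61.07+19.3×6.1) = 76.56.
P₂ = ½(26.15+76.56)×6.1 = 313.3. Total P_a = 24.68+313.3 = 338.0 kN/m.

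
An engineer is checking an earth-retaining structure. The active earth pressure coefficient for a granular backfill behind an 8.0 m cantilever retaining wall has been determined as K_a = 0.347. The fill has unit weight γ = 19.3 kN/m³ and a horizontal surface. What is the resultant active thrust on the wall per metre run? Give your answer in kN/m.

P = ½ K_a γ H² = 0.5 × 0.347 × 19.3 × 8.0² = 214.3 kN/m.

214 kN/m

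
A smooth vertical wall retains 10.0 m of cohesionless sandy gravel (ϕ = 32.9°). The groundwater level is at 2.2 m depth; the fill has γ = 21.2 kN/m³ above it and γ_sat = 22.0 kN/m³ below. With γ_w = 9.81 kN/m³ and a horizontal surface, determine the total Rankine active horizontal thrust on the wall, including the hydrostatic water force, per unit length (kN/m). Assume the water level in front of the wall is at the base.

K_a = tan²(45° − φ/2) = 0.2960.
γ' = 22.0 − 9.81 = 12.19 kN/m³. Depth below WT = 7.8 m.
σ'_h at WT = K_a γ d_w = 13.81 kPa; at base = 13.81 + K_a γ' × 7.8 = 41.95 kPa.
P₁ (0–2.2 m) = ½×13.81×2.2 = 15.19. P₂ (2.2–10.0 m) = ½(13.81+41.95)×7.8 = 217.5.
P_w = ½ γ_w h₂² = 0.5×9.81×7.8² = 298.4. Total = 15.19+217.5+298.4 = 531.1 kN/m.

531 kN/m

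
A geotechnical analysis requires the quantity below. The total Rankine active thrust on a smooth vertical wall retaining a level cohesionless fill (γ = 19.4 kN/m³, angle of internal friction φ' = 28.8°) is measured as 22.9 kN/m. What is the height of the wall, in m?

K_a = 0.3498. P_a = ½ K_a γ H² ⇒ H = √(2P_a/(K_a γ)).
H = √(2×22.9/(0.3498×19.4)) = 2.598 m.

2.60 m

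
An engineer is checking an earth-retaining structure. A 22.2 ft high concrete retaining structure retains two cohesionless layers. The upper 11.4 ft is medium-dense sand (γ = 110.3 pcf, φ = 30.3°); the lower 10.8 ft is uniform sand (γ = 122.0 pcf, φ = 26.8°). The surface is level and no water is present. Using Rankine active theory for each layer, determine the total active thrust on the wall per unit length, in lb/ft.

10200 lb/ft

K_a1 = tan²(45°−30.3°/2) = 0.3293; K_a2 = tan²(45°−26.8°/2) = 0.3785.
Layer 1: σ at base = K_a1 γ₁ h₁ = 414.1 psf; P₁ = ½×414.1×11.4 = 2360.
Layer 2: σ_v at top = γ₁h₁ = 1257; σ_h top = K_a2×1257 = 475.9; σ_h base = K_a2×(1257+122.0×10.8) = 974.6.
P₂ = ½(475.9+974.6)×10.8 = 7833. Total P_a = 2360+7833 = 10190 lb/ft.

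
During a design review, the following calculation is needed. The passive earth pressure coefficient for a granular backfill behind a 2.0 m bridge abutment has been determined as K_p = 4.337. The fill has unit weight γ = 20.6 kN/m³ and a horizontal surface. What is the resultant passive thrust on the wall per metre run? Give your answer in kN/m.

P = ½ K_p γ H² = 0.5 × 4.337 × 20.6 × 2.0² = 178.7 kN/m.

179 kN/m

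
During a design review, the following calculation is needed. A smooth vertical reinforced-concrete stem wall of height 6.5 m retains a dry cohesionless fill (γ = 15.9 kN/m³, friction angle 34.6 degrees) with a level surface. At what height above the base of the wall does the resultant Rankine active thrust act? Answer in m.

2.17 m

K_a = 0.2756.
The pressure distribution is triangular, so the resultant acts at H/3 above the base = 6.5/3 = 2.167 m.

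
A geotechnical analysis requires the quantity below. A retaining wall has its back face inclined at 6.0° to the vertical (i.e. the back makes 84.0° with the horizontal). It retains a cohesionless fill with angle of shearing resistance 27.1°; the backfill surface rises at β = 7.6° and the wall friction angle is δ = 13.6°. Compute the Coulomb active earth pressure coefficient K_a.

0.426

K_a = sin²(α+φ) / [sin²α · sin(α−δ) · (1 + √{sin(φ+δ)sin(φ−β) / (sin(α−δ)sin(α+β))})²].
With α = 84.0°, φ = 27.1°, δ = 13.6°, β = 7.6°: K_a = 0.4260.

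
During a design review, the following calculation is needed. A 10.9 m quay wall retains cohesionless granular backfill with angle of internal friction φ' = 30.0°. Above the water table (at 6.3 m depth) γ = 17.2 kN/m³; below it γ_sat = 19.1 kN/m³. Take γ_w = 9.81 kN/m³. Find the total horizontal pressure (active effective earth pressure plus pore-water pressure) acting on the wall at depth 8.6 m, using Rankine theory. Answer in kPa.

K_a = (1 − sin φ)/(1 + sin φ) = 0.3333.
γ' = 19.1 − 9.81 = 9.290 kN/m³.
Effective vertical stress at 8.6 m: σ'_v = 17.2×6.3 + 9.290×2.30 = 129.7 kPa.
σ'_h = K_a σ'_v = 0.3333 × 129.7 = 43.24 kPa; u = γ_w × 2.30 = 22.56 kPa.
Total σ_h = 43.24 + 22.56 = 65.81 kPa.

65.8 kPa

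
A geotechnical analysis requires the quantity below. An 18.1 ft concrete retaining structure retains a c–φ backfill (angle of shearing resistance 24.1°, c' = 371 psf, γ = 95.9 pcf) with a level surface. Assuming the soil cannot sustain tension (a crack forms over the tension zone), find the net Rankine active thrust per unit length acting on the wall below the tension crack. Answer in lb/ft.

K_a = 0.4201; √K_a = 0.6482.
Tension-crack depth z_c = 2c/(γ√K_a) = 2×371/(95.9×0.6482) = 11.94 ft.
σ_a at base = K_a γ H − 2c√K_a = 0.4201×95.9×18.1 − 2×371×0.6482 = 248.3 psf.
P_a = ½ × 248.3 × (H − z_c) = 0.5×248.3×6.163 = 765.1 lb/ft.

765 lb/ft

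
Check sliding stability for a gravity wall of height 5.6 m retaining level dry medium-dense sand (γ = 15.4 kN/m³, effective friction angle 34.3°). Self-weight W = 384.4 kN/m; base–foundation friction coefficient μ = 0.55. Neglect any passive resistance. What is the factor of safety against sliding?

3.14

K_a = tan²(45° − 34.3°/2) = 0.2792.
P_a = ½K_aγH² = 0.5×0.2792×15.4×5.6² = 67.41 kN/m, acting at H/3 = 1.867 m above the base.
FS_sliding = μW / P_a = 0.55×384.4 / 67.41 = 3.136.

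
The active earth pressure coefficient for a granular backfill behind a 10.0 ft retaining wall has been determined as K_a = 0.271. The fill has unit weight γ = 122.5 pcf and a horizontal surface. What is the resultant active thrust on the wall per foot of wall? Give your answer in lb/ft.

1660 lb/ft

P = ½ K_a γ H² = 0.5 × 0.271 × 122.5 × 10.0² = 1660 lb/ft.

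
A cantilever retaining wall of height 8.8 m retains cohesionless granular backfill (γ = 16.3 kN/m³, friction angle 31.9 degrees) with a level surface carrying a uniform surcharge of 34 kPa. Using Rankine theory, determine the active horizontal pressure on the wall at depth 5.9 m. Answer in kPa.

K_a = (1 − sin φ)/(1 + sin φ) = 0.3085.
σ_v = γz + q = 16.3 × 5.9 + 34 = 130.2 kPa.
σ_h = K_a σ_v = 0.3085 × 130.2 = 40.16 kPa.

40.2 kPa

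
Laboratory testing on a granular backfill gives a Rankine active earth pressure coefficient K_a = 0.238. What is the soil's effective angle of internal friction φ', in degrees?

38.0°

K_a = tan²(45° − φ/2) ⇒ 45° − φ/2 = arctan(√0.238) = 26.01°.
φ = 2(45° − 26.01°) = 37.99°.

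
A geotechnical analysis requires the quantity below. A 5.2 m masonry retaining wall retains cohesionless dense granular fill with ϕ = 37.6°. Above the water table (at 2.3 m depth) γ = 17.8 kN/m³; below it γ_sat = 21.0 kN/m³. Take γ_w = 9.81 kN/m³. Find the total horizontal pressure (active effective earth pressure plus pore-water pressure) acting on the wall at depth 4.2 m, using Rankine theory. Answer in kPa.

33.7 kPa

K_a = (1 − sin φ)/(1 + sin φ) = 0.2421.
γ' = 21.0 − 9.81 = 11.19 kN/m³.
Effective vertical stress at 4.2 m: σ'_v = 17.8×2.3 + 11.19×1.90 = 62.20 kPa.
σ'_h = K_a σ'_v = 0.2421 × 62.20 = 15.06 kPa; u = γ_w × 1.90 = 18.64 kPa.
Total σ_h = 15.06 + 18.64 = 33.70 kPa.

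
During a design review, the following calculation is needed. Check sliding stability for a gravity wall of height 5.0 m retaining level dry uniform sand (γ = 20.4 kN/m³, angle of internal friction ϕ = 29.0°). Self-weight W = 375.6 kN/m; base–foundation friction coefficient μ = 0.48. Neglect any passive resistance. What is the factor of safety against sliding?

2.04

K_a = tan²(45° − 29.0°/2) = 0.3470.
P_a = ½K_aγH² = 0.5×0.3470×20.4×5.0² = 88.48 kN/m, acting at H/3 = 1.667 m above the base.
FS_sliding = μW / P_a = 0.48×375.6 / 88.48 = 2.038.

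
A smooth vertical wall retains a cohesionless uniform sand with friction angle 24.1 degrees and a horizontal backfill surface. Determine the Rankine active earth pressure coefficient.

K_a = tan²(45° − φ/2) = tan²(32.95°) = 0.4201.

0.420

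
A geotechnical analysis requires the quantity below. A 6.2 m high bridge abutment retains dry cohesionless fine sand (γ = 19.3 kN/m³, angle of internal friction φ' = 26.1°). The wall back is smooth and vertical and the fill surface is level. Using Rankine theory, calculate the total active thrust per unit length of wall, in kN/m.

144 kN/m

K_a = tan²(45° − φ/2) = 0.3889.
P_a = ½ K_a γ H² = 0.5 × 0.3889 × 19.3 × 6.2² = 144.3 kN/m.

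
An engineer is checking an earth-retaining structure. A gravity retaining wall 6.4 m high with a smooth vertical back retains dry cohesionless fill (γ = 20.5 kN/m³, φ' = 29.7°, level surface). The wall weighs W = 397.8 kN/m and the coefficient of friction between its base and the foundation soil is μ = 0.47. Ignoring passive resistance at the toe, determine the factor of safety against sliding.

1.32

K_a = tan²(45° − 29.7°/2) = 0.3374.
P_a = ½K_aγH² = 0.5×0.3374×20.5×6.4² = 141.6 kN/m, acting at H/3 = 2.133 m above the base.
FS_sliding = μW / P_a = 0.47×397.8 / 141.6 = 1.320.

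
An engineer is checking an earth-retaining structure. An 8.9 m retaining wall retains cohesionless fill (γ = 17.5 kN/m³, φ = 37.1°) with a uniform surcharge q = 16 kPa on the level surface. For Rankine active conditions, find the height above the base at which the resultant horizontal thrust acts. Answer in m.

3.22 m

K_a = 0.2475.
Triangular part P₁ = ½K_aγH² = 171.5 at H/3 = 2.967 m; rectangular part P₂ = K_a q H = 35.24 at H/2 = 4.450 m.
ȳ = (P₁·2.967 + P₂·4.450)/(P₁+P₂) = 3.219 m.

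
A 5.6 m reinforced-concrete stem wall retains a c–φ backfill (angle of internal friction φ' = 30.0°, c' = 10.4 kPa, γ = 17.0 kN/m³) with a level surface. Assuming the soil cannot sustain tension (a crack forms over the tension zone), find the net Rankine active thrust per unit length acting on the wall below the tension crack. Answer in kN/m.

K_a = 0.3333; √K_a = 0.5774.
Tension-crack depth z_c = 2c/(γ√K_a) = 2×10.4/(17.0×0.5774) = 2.119 m.
σ_a at base = K_a γ H − 2c√K_a = 0.3333×17.0×5.6 − 2×10.4×0.5774 = 19.72 kPa.
P_a = ½ × 19.72 × (H − z_c) = 0.5×19.72×3.481 = 34.33 kN/m.

34.3 kN/m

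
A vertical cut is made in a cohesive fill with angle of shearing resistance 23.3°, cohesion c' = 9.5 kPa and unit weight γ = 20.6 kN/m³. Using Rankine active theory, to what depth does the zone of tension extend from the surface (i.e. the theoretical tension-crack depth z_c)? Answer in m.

1.40 m

K_a = tan²(45° − 23.3°/2) = 0.4331; √K_a = 0.6581.
The active pressure is zero where K_a γ z = 2c√K_a, so z_c = 2c/(γ√K_a) = 2×9.5/(20.6×0.6581) = 1.401 m.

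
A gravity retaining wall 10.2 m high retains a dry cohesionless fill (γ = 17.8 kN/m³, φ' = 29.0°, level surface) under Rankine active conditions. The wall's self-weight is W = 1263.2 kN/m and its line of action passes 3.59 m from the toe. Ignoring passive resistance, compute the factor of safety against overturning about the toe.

K_a = tan²(45° − 29.0°/2) = 0.3470.
P_a = ½K_aγH² = 0.5×0.3470×17.8×10.2² = 321.3 kN/m, acting at H/3 = 3.400 m above the base.
Overturning moment M_o = P_a × H/3 = 321.3 × 3.400 = 1092.
Resisting moment M_r = W × 3.59 = 1263.2 × 3.59 = 4535.
FS_overturning = M_r/M_o = 4535/1092 = 4.151.

4.15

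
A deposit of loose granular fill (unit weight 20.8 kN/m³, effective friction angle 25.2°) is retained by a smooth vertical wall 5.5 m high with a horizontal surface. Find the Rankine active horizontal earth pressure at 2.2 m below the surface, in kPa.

K_a = (1 − sin φ)/(1 + sin φ) = 0.4027.
σ_h = K_a γ z = 0.4027 × 20.8 × 2.2 = 18.43 kPa.

18.4 kPa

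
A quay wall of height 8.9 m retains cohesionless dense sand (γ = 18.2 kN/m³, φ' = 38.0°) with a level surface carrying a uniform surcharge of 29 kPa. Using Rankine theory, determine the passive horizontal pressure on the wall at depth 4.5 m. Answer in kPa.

K_p = (1 + sin φ)/(1 − sin φ) = 4.204.
σ_v = γz + q = 18.2 × 4.5 + 29 = 110.9 kPa.
σ_h = K_p σ_v = 4.204 × 110.9 = 466.2 kPa.

466 kPa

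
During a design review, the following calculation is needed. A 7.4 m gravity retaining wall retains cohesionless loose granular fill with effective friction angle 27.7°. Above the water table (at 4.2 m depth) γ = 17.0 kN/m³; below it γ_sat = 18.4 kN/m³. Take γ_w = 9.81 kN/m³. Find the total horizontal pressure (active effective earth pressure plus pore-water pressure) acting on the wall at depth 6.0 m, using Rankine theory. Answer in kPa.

49.4 kPa

K_a = (1 − sin φ)/(1 + sin φ) = 0.3653.
γ' = 18.4 − 9.81 = 8.590 kN/m³.
Effective vertical stress at 6.0 m: σ'_v = 17.0×4.2 + 8.590×1.80 = 86.86 kPa.
σ'_h = K_a σ'_v = 0.3653 × 86.86 = 31.73 kPa; u = γ_w × 1.80 = 17.66 kPa.
Total σ_h = 31.73 + 17.66 = 49.39 kPa.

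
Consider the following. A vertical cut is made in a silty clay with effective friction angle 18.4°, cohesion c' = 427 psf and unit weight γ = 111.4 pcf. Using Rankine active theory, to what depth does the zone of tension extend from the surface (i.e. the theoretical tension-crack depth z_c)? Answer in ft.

10.6 ft

K_a = tan²(45° − 18.4°/2) = 0.5202; √K_a = 0.7212.
The active pressure is zero where K_a γ z = 2c√K_a, so z_c = 2c/(γ√K_a) = 2×427/(111.4×0.7212) = 10.63 ft.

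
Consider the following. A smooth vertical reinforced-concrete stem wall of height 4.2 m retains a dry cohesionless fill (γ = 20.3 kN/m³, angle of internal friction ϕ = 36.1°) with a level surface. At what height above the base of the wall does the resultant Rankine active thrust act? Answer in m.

1.40 m

K_a = 0.2585.
The pressure distribution is triangular, so the resultant acts at H/3 above the base = 4.2/3 = 1.400 m.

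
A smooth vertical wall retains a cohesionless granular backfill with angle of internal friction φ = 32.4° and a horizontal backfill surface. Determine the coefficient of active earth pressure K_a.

0.302

K_a = (1 − sin φ)/(1 + sin φ) = (1 − sin 32.4°)/(1 + sin 32.4°) = 0.3022.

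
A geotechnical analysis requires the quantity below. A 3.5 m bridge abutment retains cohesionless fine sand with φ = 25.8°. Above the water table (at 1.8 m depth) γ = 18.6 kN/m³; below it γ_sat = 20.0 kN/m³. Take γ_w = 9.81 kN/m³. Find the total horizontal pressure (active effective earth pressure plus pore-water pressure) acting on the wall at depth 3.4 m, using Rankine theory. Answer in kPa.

35.3 kPa

K_a = (1 − sin φ)/(1 + sin φ) = 0.3935.
γ' = 20.0 − 9.81 = 10.19 kN/m³.
Effective vertical stress at 3.4 m: σ'_v = 18.6×1.8 + 10.19×1.60 = 49.78 kPa.
σ'_h = K_a σ'_v = 0.3935 × 49.78 = 19.59 kPa; u = γ_w × 1.60 = 15.70 kPa.
Total σ_h = 19.59 + 15.70 = 35.29 kPa.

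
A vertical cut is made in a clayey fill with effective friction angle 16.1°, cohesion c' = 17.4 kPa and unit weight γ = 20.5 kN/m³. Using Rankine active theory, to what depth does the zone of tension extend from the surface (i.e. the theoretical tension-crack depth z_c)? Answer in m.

K_a = tan²(45° − 16.1°/2) = 0.5658; √K_a = 0.7522.
The active pressure is zero where K_a γ z = 2c√K_a, so z_c = 2c/(γ√K_a) = 2×17.4/(20.5×0.7522) = 2.257 m.

2.26 m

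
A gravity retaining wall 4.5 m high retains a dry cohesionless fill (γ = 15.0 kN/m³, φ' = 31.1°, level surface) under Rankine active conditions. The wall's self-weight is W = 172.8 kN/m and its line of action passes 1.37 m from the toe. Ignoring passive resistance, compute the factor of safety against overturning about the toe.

K_a = tan²(45° − 31.1°/2) = 0.3188.
P_a = ½K_aγH² = 0.5×0.3188×15.0×4.5² = 48.42 kN/m, acting at H/3 = 1.500 m above the base.
Overturning moment M_o = P_a × H/3 = 48.42 × 1.500 = 72.63.
Resisting moment M_r = W × 1.37 = 172.8 × 1.37 = 236.7.
FS_overturning = M_r/M_o = 236.7/72.63 = 3.260.

3.26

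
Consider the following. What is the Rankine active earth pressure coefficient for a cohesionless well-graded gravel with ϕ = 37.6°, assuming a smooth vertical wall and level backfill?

0.242

K_a = tan²(45° − φ/2) = tan²(26.20°) = 0.2421.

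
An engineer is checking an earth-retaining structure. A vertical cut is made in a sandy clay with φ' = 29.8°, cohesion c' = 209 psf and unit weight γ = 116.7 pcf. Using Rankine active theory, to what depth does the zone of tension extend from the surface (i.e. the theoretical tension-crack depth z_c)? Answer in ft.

6.18 ft

K_a = tan²(45° − 29.8°/2) = 0.3360; √K_a = 0.5797.
The active pressure is zero where K_a γ z = 2c√K_a, so z_c = 2c/(γ√K_a) = 2×209/(116.7×0.5797) = 6.179 ft.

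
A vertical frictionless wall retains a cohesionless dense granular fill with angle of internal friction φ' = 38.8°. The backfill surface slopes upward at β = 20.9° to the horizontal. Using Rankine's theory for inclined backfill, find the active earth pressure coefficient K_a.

0.270

K_a = cos β · (cos β − √(cos²β − cos²φ)) / (cos β + √(cos²β − cos²φ)).
cos β = 0.9342, cos φ = 0.7793, √(cos²β − cos²φ) = 0.5151.
K_a = 0.9342 × (0.9342 − 0.5151)/(0.9342 + 0.5151) = 0.2701.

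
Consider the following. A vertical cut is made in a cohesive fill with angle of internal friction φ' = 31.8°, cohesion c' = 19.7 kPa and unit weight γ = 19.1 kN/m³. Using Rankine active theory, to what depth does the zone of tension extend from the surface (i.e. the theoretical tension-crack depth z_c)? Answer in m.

K_a = tan²(45° − 31.8°/2) = 0.3098; √K_a = 0.5566.
The active pressure is zero where K_a γ z = 2c√K_a, so z_c = 2c/(γ√K_a) = 2×19.7/(19.1×0.5566) = 3.706 m.

3.71 m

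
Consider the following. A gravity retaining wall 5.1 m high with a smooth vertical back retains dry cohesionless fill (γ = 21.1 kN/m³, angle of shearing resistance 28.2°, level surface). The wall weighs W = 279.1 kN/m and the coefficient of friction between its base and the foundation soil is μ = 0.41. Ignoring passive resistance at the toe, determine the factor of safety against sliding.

1.16

K_a = tan²(45° − 28.2°/2) = 0.3582.
P_a = ½K_aγH² = 0.5×0.3582×21.1×5.1² = 98.29 kN/m, acting at H/3 = 1.700 m above the base.
FS_sliding = μW / P_a = 0.41×279.1 / 98.29 = 1.164.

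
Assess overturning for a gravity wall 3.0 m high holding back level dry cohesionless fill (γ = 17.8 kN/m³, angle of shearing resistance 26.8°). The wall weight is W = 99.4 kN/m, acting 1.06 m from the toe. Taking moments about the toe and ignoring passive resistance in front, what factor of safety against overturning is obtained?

3.48

K_a = tan²(45° − 26.8°/2) = 0.3785.
P_a = ½K_aγH² = 0.5×0.3785×17.8×3.0² = 30.32 kN/m, acting at H/3 = 1.000 m above the base.
Overturning moment M_o = P_a × H/3 = 30.32 × 1.000 = 30.32.
Resisting moment M_r = W × 1.06 = 99.4 × 1.06 = 105.4.
FS_overturning = M_r/M_o = 105.4/30.32 = 3.476.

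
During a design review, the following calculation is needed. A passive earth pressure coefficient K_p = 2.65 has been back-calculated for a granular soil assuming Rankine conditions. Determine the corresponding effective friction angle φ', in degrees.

26.9°

K_p = (1+sin φ)/(1−sin φ) ⇒ sin φ = (K_p − 1)/(K_p + 1) = 0.4521.
φ = arcsin(0.4521) = 26.88°.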